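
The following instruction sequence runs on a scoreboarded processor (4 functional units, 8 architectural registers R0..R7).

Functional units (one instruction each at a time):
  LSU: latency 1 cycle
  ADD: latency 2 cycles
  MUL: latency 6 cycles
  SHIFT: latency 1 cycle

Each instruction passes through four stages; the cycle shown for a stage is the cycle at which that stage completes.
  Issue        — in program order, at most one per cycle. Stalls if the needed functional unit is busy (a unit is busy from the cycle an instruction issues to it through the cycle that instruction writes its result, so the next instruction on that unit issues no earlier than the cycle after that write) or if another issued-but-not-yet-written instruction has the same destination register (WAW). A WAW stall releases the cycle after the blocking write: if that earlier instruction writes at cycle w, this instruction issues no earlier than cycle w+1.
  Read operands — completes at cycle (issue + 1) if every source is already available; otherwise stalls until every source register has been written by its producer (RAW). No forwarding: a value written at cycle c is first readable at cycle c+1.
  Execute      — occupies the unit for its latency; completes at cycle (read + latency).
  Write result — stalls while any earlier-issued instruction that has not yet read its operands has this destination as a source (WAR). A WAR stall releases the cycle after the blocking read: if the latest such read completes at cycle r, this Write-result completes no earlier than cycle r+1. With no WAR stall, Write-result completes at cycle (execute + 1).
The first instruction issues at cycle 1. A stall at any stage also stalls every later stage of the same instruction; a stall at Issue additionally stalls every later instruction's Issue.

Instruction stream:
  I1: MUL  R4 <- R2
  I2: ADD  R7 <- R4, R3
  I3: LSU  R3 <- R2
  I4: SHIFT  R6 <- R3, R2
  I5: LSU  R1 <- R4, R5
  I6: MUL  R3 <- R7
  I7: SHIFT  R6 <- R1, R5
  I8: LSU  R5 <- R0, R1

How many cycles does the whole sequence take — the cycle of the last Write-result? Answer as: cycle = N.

cycle = 21

t=1  I1→MUL
t=2  I1 RO | I2→ADD
t=3  I3→LSU
t=4  I3 RO | I4→SHIFT
t=5  I3 EX
t=8  I1 EX
t=9  I1 WR R4
t=10  I2 RO
t=11  I3 WR R3
t=12  I2 EX | I4 RO | I5→LSU
t=13  I2 WR R7 | I4 EX | I5 RO | I6→MUL
t=14  I4 WR R6 | I5 EX | I6 RO
t=15  I5 WR R1 | I7→SHIFT
t=16  I7 RO | I8→LSU
t=17  I7 EX | I8 RO
t=18  I7 WR R6 | I8 EX
t=19  I8 WR R5
t=20  I6 EX
t=21  I6 WR R3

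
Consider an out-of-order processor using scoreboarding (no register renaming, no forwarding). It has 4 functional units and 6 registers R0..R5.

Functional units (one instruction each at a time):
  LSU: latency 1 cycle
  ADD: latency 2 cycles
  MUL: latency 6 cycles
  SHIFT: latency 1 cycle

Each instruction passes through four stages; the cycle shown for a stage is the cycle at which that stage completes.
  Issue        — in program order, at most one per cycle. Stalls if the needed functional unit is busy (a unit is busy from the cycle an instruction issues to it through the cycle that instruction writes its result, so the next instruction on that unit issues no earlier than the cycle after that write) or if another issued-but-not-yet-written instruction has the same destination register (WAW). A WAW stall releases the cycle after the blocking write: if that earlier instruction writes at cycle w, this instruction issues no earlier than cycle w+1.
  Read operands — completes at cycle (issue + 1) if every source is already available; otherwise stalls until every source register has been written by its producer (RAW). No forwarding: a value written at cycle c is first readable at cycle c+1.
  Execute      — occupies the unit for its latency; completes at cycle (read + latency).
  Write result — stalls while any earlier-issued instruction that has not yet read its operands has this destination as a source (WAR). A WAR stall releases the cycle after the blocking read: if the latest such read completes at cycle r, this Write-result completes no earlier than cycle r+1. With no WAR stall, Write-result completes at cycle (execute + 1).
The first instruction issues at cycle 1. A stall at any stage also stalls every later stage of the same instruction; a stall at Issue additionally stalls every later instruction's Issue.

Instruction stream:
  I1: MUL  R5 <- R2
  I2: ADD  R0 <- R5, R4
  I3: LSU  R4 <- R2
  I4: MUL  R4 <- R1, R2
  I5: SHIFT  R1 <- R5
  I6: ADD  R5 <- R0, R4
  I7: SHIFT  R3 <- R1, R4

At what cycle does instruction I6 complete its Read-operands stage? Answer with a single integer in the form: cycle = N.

[I1] 1/2/8/9
[I2] 2/10/12/13  (RAW R5: wait I1 write@9)
[I3] 3/4/5/11  (WAR R4: wait I2 read@10)
[I4] 12/13/19/20  (WAW R4: wait I3 write@11)
[I5] 13/14/15/16
[I6] 14/21/23/24  (RAW R4: wait I4 write@20)
[I7] 17/21/22/23  (struct: SHIFT busy until I5 writes@16; RAW R4: wait I4 write@20)

cycle = 21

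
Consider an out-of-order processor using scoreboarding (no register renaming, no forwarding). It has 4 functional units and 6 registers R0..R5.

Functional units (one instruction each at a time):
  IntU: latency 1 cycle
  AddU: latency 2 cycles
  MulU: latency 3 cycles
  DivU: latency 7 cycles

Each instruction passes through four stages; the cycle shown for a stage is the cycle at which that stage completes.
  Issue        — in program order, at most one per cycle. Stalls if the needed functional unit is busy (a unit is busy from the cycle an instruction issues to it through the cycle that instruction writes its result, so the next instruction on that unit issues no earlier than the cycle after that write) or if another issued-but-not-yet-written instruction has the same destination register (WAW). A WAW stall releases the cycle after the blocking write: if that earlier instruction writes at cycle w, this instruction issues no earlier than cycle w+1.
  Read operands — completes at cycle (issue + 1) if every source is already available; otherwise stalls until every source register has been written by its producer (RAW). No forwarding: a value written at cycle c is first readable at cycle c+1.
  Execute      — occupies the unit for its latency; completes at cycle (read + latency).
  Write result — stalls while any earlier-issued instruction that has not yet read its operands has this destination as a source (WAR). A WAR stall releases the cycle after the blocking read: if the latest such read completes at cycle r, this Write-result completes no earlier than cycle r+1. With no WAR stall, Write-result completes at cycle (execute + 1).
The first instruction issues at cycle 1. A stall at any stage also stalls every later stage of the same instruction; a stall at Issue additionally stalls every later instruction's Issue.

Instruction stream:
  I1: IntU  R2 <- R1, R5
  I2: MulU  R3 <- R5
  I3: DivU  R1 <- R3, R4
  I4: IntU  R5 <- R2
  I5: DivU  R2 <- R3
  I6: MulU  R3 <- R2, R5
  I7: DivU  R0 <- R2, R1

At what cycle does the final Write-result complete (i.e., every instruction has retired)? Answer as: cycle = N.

cycle = 36

[1] I1 issues→IntU
[2] I1 reads, I2 issues→MulU
[3] I1 exec-done, I2 reads, I3 issues→DivU
[4] I1 writes R2
[5] I4 issues→IntU
[6] I2 exec-done, I4 reads
[7] I2 writes R3, I4 exec-done
[8] I3 reads, I4 writes R5
[15] I3 exec-done
[16] I3 writes R1
[17] I5 issues→DivU
[18] I5 reads, I6 issues→MulU
[25] I5 exec-done
[26] I5 writes R2
[27] I6 reads, I7 issues→DivU
[28] I7 reads
[30] I6 exec-done
[31] I6 writes R3
[35] I7 exec-done
[36] I7 writes R0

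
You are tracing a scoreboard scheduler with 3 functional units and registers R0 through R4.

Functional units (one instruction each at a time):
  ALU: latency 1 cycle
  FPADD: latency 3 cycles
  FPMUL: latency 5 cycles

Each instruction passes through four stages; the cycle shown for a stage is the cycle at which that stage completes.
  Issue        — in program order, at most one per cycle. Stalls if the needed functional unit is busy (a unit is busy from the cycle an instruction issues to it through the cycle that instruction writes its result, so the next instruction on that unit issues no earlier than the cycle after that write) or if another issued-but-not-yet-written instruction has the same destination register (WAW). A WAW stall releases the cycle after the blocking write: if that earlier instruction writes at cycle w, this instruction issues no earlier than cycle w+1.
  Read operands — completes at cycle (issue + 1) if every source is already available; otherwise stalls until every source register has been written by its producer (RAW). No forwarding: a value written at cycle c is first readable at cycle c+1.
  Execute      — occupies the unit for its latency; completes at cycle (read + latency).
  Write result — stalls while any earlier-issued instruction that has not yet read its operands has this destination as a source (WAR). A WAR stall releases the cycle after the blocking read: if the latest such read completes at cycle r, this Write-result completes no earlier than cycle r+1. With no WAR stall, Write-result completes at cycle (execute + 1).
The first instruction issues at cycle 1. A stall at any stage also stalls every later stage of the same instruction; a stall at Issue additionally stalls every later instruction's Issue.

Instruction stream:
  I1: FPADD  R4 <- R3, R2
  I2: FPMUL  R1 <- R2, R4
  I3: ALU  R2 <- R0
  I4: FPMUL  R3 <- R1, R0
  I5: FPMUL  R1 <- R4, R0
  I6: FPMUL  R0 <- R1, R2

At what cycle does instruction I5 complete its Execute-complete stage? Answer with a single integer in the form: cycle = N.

cycle = 28

I1  is:1  ro:2  ex:5  wr:6
I2  is:2  ro:7  ex:12  wr:13  — RAW R4: wait I1 write@6
I3  is:3  ro:4  ex:5  wr:8  — WAR R2: wait I2 read@7
I4  is:14  ro:15  ex:20  wr:21  — struct: FPMUL busy until I2 writes@13
I5  is:22  ro:23  ex:28  wr:29  — struct: FPMUL busy until I4 writes@21
I6  is:30  ro:31  ex:36  wr:37  — struct: FPMUL busy until I5 writes@29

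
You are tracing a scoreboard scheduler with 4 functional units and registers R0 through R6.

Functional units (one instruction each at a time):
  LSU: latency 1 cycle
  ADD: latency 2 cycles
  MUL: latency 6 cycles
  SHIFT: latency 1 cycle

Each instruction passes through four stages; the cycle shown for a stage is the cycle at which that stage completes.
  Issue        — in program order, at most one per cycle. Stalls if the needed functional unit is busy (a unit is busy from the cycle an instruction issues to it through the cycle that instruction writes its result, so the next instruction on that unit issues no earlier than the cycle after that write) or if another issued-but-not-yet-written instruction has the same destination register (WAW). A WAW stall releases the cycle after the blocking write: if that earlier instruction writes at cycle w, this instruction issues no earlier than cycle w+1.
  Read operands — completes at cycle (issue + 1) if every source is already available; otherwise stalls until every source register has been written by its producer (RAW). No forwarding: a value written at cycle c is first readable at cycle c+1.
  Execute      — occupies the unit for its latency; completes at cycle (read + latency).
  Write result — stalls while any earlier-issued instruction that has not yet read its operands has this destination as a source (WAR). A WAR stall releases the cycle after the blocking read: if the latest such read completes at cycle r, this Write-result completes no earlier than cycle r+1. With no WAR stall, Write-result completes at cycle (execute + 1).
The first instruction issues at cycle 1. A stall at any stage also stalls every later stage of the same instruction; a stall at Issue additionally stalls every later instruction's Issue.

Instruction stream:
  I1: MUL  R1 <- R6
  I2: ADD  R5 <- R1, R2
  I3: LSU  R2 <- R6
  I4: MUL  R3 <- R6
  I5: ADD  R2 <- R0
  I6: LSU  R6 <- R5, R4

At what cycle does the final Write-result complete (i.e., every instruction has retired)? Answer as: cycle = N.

cycle = 18

I1  is:1  ro:2  ex:8  wr:9
I2  is:2  ro:10  ex:12  wr:13  — RAW R1: wait I1 write@9
I3  is:3  ro:4  ex:5  wr:11  — WAR R2: wait I2 read@10
I4  is:10  ro:11  ex:17  wr:18  — struct: MUL busy until I1 writes@9
I5  is:14  ro:15  ex:17  wr:18  — struct: ADD busy until I2 writes@13
I6  is:15  ro:16  ex:17  wr:18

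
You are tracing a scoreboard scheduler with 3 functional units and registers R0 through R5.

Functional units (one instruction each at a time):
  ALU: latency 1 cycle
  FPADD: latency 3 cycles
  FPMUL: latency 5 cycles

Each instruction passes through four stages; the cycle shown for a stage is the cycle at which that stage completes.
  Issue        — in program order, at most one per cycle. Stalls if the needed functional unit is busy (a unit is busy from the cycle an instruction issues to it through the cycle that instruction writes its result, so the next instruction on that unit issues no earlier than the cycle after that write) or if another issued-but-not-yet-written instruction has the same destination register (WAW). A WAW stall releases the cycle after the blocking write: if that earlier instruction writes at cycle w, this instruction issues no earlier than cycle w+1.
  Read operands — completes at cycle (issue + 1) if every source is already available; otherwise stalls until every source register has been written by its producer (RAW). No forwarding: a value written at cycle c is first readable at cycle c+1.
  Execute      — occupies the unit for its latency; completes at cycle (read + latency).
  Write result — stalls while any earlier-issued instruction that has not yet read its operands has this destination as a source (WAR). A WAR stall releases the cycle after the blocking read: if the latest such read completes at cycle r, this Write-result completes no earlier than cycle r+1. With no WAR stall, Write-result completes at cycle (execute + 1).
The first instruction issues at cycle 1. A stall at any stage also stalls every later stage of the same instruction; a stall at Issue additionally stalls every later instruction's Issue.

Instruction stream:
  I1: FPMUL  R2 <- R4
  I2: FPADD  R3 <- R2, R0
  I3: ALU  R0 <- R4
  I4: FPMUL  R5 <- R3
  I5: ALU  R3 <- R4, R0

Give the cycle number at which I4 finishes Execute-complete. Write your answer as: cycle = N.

I1: IS=1 RO=2 EX=7 WR=8
I2: IS=2 RO=9 EX=12 WR=13  [RAW R2: wait I1 write@8]
I3: IS=3 RO=4 EX=5 WR=10  [WAR R0: wait I2 read@9]
I4: IS=9 RO=14 EX=19 WR=20  [struct: FPMUL busy until I1 writes@8; RAW R3: wait I2 write@13]
I5: IS=14 RO=15 EX=16 WR=17  [WAW R3: wait I2 write@13]

cycle = 19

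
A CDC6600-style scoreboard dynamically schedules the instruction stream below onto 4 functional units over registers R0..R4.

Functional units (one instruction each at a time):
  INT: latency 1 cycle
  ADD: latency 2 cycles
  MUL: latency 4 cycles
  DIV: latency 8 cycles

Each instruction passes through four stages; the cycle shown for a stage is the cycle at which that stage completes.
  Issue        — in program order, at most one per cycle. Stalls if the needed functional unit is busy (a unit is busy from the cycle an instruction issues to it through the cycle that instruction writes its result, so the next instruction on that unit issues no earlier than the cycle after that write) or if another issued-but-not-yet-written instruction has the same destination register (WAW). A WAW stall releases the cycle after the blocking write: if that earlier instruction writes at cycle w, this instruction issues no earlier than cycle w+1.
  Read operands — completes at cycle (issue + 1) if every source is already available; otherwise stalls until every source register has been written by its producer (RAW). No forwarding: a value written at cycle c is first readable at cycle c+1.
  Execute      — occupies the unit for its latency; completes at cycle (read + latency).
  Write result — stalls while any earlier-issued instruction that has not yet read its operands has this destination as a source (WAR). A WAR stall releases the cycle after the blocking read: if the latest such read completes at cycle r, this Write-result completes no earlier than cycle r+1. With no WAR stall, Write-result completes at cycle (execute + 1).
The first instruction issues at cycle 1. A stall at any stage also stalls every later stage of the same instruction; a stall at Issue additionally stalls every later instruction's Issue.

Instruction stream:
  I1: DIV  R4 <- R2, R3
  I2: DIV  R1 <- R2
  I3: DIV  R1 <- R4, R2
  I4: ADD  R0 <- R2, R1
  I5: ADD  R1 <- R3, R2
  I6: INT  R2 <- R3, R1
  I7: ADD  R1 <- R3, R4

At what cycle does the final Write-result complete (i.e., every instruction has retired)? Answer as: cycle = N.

cycle = 47

I1  is:1  ro:2  ex:10  wr:11
I2  is:12  ro:13  ex:21  wr:22  — struct: DIV busy until I1 writes@11
I3  is:23  ro:24  ex:32  wr:33  — struct: DIV busy until I2 writes@22
I4  is:24  ro:34  ex:36  wr:37  — RAW R1: wait I3 write@33
I5  is:38  ro:39  ex:41  wr:42  — struct: ADD busy until I4 writes@37
I6  is:39  ro:43  ex:44  wr:45  — RAW R1: wait I5 write@42
I7  is:43  ro:44  ex:46  wr:47  — struct: ADD busy until I5 writes@42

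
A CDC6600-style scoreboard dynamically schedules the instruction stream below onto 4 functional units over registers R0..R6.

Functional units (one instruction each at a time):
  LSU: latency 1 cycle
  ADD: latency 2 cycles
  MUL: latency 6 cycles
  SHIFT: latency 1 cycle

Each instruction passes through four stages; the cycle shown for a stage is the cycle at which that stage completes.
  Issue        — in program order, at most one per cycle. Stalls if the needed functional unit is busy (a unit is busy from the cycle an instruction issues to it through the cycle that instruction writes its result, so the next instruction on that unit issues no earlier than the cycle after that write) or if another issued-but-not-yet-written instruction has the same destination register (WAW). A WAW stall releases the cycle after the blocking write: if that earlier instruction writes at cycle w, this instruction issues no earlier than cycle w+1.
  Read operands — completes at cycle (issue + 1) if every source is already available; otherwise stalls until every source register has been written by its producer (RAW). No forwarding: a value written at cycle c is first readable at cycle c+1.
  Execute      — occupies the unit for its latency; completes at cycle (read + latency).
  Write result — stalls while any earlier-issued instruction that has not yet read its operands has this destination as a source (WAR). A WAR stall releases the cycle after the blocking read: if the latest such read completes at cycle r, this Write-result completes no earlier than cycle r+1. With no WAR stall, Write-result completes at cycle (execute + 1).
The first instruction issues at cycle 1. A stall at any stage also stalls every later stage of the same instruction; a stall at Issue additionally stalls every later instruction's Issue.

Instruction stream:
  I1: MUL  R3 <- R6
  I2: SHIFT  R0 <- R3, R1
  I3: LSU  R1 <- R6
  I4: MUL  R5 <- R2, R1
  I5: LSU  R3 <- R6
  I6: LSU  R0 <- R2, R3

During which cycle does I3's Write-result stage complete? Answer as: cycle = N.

t=1  issue I1 (MUL)
t=2  I1 read-ops · issue I2 (SHIFT)
t=3  issue I3 (LSU)
t=4  I3 read-ops
t=5  I3 finished on LSU
t=8  I1 finished on MUL
t=9  I1→R3
t=10  I2 read-ops · issue I4 (MUL)
t=11  I2 finished on SHIFT · I3→R1
t=12  I2→R0 · I4 read-ops · issue I5 (LSU)
t=13  I5 read-ops
t=14  I5 finished on LSU
t=15  I5→R3
t=16  issue I6 (LSU)
t=17  I6 read-ops
t=18  I4 finished on MUL · I6 finished on LSU
t=19  I4→R5 · I6→R0

cycle = 11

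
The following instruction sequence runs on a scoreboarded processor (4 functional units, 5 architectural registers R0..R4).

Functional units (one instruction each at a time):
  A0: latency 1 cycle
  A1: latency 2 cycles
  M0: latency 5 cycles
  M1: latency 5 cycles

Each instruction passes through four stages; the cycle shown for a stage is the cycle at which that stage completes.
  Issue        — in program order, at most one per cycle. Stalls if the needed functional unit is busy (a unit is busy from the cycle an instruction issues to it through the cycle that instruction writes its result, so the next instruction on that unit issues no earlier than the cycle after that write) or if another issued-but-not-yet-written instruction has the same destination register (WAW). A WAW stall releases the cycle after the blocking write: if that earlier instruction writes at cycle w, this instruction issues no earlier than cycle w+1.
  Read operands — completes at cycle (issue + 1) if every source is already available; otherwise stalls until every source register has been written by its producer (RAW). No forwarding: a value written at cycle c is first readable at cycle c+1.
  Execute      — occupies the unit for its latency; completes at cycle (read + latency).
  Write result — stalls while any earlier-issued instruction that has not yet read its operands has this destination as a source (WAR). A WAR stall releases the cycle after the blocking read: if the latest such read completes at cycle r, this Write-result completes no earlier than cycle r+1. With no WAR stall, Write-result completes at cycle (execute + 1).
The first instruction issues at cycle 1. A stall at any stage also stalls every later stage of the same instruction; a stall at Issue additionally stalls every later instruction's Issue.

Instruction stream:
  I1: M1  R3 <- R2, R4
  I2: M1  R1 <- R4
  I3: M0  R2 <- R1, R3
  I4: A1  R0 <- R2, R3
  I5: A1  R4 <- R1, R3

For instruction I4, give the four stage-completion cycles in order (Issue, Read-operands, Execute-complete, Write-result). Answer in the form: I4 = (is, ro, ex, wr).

I4 = (11, 24, 26, 27)

[1] I1→M1
[2] I1 RO
[7] I1 EX
[8] I1 WR R3
[9] I2→M1
[10] I2 RO, I3→M0
[11] I4→A1
[15] I2 EX
[16] I2 WR R1
[17] I3 RO
[22] I3 EX
[23] I3 WR R2
[24] I4 RO
[26] I4 EX
[27] I4 WR R0
[28] I5→A1
[29] I5 RO
[31] I5 EX
[32] I5 WR R4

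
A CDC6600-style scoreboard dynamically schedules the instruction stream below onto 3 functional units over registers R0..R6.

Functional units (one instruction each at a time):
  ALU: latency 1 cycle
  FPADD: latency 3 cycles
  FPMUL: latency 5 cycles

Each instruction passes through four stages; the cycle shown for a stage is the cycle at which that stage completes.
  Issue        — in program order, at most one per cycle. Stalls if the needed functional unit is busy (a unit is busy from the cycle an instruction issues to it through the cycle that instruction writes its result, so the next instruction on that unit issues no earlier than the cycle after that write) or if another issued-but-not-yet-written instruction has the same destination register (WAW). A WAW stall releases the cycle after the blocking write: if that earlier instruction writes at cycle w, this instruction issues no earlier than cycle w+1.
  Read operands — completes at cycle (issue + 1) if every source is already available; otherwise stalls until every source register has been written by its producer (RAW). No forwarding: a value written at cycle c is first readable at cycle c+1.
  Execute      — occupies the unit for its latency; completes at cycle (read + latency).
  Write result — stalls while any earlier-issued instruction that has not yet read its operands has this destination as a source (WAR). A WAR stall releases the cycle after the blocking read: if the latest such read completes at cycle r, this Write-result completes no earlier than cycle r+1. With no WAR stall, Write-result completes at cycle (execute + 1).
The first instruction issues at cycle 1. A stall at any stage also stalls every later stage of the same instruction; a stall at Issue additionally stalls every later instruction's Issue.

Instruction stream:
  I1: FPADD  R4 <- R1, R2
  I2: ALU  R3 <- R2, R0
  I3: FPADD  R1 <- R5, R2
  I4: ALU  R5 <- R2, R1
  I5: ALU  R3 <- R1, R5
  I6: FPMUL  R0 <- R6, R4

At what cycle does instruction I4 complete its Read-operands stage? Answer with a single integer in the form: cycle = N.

cycle = 13

1) issue 1, read 2, done 5, write 6
2) issue 2, read 3, done 4, write 5
3) issue 7, read 8, done 11, write 12  <struct: FPADD busy until I1 writes@6>
4) issue 8, read 13, done 14, write 15  <RAW R1: wait I3 write@12>
5) issue 16, read 17, done 18, write 19  <struct: ALU busy until I4 writes@15>
6) issue 17, read 18, done 23, write 24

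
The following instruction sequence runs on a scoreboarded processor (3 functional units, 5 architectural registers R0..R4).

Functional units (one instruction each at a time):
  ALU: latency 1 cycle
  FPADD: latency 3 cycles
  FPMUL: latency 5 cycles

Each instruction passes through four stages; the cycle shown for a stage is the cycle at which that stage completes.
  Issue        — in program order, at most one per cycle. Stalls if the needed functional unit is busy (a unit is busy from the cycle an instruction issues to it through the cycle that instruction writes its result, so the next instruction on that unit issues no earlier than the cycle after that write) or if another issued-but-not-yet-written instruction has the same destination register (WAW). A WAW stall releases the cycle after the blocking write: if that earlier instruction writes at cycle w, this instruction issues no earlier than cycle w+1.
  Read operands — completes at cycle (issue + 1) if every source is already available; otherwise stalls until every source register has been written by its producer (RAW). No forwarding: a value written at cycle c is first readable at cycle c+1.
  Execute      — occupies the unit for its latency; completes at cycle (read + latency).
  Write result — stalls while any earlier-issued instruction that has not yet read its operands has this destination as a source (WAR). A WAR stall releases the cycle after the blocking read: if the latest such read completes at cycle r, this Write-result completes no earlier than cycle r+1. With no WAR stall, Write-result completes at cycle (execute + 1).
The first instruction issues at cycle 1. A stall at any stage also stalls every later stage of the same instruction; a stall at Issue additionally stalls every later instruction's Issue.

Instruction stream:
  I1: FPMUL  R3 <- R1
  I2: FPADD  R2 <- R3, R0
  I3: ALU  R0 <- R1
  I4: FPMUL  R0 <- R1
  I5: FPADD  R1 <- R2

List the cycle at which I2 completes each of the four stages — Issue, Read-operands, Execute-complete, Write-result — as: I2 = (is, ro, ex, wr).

t=1  I1 issues→FPMUL
t=2  I1 reads, I2 issues→FPADD
t=3  I3 issues→ALU
t=4  I3 reads
t=5  I3 exec-done
t=7  I1 exec-done
t=8  I1 writes R3
t=9  I2 reads
t=10  I3 writes R0
t=11  I4 issues→FPMUL
t=12  I2 exec-done, I4 reads
t=13  I2 writes R2
t=14  I5 issues→FPADD
t=15  I5 reads
t=17  I4 exec-done
t=18  I4 writes R0, I5 exec-done
t=19  I5 writes R1

I2 = (2, 9, 12, 13)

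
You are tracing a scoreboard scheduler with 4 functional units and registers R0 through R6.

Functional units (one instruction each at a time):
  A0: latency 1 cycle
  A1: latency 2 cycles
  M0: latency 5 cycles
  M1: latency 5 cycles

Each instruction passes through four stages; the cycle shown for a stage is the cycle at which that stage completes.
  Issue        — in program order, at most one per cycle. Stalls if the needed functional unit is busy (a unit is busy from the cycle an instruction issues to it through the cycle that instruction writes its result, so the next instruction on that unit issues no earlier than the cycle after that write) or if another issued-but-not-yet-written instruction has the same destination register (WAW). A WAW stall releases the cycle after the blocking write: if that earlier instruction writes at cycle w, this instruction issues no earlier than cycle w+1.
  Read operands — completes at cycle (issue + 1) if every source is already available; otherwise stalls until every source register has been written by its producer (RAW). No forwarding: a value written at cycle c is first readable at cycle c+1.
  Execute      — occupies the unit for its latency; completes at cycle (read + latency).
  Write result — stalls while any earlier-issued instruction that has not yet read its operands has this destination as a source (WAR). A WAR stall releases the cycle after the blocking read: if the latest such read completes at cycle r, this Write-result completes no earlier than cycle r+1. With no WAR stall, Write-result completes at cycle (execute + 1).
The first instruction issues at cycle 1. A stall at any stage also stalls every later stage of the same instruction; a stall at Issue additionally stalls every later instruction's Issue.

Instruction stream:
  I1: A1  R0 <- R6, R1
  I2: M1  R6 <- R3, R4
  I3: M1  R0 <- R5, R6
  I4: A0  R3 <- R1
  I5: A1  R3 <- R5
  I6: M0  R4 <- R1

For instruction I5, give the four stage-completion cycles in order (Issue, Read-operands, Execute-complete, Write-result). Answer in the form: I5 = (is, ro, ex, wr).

  I1 | 1 | 2 | 4 | 5
  I2 | 2 | 3 | 8 | 9
  I3 | 10 | 11 | 16 | 17   struct: M1 busy until I2 writes@9
  I4 | 11 | 12 | 13 | 14
  I5 | 15 | 16 | 18 | 19   WAW R3: wait I4 write@14
  I6 | 16 | 17 | 22 | 23

I5 = (15, 16, 18, 19)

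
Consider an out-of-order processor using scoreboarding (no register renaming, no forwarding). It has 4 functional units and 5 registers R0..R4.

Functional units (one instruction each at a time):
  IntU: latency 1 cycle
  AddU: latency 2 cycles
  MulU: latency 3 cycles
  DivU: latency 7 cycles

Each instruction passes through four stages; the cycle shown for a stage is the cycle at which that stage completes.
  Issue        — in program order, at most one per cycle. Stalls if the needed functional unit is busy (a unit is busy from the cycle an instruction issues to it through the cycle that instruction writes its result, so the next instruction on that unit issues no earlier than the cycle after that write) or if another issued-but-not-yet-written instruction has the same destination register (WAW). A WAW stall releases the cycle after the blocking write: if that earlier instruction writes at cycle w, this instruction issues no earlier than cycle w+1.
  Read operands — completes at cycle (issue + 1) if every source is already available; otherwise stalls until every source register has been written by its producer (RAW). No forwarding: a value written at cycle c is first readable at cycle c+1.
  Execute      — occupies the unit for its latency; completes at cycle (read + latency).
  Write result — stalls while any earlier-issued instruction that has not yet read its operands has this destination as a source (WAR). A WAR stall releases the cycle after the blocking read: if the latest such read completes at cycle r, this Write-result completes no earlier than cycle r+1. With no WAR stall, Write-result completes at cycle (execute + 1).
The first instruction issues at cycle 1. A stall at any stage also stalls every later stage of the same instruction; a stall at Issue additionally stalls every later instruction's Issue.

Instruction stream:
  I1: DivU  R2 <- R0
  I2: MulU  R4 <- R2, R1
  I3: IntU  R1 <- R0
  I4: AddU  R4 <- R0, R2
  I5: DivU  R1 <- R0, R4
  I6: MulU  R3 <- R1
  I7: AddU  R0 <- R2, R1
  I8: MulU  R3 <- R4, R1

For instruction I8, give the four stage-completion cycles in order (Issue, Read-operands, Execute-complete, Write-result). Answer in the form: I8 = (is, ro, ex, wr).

I8 = (35, 36, 39, 40)

I1: IS=1 RO=2 EX=9 WR=10
I2: IS=2 RO=11 EX=14 WR=15  [RAW R2: wait I1 write@10]
I3: IS=3 RO=4 EX=5 WR=12  [WAR R1: wait I2 read@11]
I4: IS=16 RO=17 EX=19 WR=20  [WAW R4: wait I2 write@15]
I5: IS=17 RO=21 EX=28 WR=29  [RAW R4: wait I4 write@20]
I6: IS=18 RO=30 EX=33 WR=34  [RAW R1: wait I5 write@29]
I7: IS=21 RO=30 EX=32 WR=33  [struct: AddU busy until I4 writes@20; RAW R1: wait I5 write@29]
I8: IS=35 RO=36 EX=39 WR=40  [struct: MulU busy until I6 writes@34]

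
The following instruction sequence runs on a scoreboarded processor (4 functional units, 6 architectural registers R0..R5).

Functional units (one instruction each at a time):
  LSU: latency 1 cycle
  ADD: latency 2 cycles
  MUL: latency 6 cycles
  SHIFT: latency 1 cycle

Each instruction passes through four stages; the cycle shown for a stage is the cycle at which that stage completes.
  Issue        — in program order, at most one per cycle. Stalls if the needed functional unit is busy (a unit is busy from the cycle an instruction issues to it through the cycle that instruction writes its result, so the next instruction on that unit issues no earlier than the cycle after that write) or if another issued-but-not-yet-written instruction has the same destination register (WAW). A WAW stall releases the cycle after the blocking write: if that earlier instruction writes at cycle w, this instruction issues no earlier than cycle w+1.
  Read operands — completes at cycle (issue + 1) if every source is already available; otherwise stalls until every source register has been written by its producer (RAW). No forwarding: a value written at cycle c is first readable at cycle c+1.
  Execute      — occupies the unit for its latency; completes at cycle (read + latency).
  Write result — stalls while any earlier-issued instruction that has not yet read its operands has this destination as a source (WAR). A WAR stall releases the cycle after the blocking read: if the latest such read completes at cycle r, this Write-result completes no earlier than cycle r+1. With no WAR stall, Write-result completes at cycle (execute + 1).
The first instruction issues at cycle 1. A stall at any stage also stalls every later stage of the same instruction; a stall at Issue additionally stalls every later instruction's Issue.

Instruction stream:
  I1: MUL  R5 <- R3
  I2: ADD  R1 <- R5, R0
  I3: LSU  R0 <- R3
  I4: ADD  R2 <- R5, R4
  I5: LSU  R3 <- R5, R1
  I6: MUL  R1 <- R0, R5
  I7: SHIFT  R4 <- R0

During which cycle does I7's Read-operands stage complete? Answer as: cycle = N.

cycle = 18

cycle 1: I1 dispatched to MUL
cycle 2: I1 operands ready, I2 dispatched to ADD
cycle 3: I3 dispatched to LSU
cycle 4: I3 operands ready
cycle 5: I3 complete
cycle 8: I1 complete
cycle 9: R5←I1
cycle 10: I2 operands ready
cycle 11: R0←I3
cycle 12: I2 complete
cycle 13: R1←I2
cycle 14: I4 dispatched to ADD
cycle 15: I4 operands ready, I5 dispatched to LSU
cycle 16: I5 operands ready, I6 dispatched to MUL
cycle 17: I4 complete, I5 complete, I6 operands ready, I7 dispatched to SHIFT
cycle 18: R2←I4, R3←I5, I7 operands ready
cycle 19: I7 complete
cycle 20: R4←I7
cycle 23: I6 complete
cycle 24: R1←I6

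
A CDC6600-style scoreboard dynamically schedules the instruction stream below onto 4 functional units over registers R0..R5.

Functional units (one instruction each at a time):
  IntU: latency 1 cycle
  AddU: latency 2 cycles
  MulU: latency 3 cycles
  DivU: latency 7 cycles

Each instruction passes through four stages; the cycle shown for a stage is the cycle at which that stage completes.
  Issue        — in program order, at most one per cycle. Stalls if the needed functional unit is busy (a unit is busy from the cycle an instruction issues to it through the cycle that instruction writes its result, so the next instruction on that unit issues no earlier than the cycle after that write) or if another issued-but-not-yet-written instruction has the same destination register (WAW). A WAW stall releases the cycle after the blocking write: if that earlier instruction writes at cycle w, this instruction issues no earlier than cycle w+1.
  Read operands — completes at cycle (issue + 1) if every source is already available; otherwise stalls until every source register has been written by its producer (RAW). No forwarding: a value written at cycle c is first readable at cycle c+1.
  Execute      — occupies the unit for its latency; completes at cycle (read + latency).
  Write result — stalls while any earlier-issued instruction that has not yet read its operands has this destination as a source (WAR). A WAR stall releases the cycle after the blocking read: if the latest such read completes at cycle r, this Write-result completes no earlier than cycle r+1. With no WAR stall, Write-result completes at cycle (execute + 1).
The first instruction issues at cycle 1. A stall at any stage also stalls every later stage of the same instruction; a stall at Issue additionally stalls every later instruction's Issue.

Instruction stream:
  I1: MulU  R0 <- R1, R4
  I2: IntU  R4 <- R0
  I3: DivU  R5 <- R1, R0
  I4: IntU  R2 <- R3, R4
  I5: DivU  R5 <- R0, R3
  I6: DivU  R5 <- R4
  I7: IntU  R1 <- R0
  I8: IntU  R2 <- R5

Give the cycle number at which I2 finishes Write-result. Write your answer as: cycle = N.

cycle = 9

c1: issue I1 (MulU)
c2: I1 read-ops | issue I2 (IntU)
c3: issue I3 (DivU)
c5: I1 finished on MulU
c6: I1→R0
c7: I2 read-ops | I3 read-ops
c8: I2 finished on IntU
c9: I2→R4
c10: issue I4 (IntU)
c11: I4 read-ops
c12: I4 finished on IntU
c13: I4→R2
c14: I3 finished on DivU
c15: I3→R5
c16: issue I5 (DivU)
c17: I5 read-ops
c24: I5 finished on DivU
c25: I5→R5
c26: issue I6 (DivU)
c27: I6 read-ops | issue I7 (IntU)
c28: I7 read-ops
c29: I7 finished on IntU
c30: I7→R1
c31: issue I8 (IntU)
c34: I6 finished on DivU
c35: I6→R5
c36: I8 read-ops
c37: I8 finished on IntU
c38: I8→R2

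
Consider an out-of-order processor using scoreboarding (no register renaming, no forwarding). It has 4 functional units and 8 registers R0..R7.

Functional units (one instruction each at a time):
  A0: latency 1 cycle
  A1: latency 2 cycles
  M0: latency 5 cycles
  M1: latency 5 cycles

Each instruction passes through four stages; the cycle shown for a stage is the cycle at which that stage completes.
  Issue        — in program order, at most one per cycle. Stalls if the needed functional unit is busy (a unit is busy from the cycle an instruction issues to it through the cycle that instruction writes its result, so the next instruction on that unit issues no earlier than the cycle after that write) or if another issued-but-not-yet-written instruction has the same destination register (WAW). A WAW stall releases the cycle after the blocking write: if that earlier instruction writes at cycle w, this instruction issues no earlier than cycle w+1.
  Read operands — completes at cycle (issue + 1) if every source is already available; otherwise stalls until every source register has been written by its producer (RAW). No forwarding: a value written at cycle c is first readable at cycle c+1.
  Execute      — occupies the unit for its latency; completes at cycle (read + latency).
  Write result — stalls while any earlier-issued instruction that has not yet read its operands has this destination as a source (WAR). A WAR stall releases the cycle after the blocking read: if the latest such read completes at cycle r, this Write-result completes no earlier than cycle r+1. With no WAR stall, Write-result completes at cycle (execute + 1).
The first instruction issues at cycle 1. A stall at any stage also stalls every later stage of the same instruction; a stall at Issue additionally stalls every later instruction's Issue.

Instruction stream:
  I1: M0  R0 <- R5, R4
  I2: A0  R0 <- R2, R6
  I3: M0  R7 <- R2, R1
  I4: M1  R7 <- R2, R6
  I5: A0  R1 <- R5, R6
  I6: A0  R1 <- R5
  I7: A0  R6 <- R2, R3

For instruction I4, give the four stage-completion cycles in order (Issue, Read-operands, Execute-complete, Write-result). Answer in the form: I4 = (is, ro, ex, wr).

I4 = (18, 19, 24, 25)

[1] I1→M0
[2] I1 RO
[7] I1 EX
[8] I1 WR R0
[9] I2→A0
[10] I2 RO, I3→M0
[11] I2 EX, I3 RO
[12] I2 WR R0
[16] I3 EX
[17] I3 WR R7
[18] I4→M1
[19] I4 RO, I5→A0
[20] I5 RO
[21] I5 EX
[22] I5 WR R1
[23] I6→A0
[24] I4 EX, I6 RO
[25] I4 WR R7, I6 EX
[26] I6 WR R1
[27] I7→A0
[28] I7 RO
[29] I7 EX
[30] I7 WR R6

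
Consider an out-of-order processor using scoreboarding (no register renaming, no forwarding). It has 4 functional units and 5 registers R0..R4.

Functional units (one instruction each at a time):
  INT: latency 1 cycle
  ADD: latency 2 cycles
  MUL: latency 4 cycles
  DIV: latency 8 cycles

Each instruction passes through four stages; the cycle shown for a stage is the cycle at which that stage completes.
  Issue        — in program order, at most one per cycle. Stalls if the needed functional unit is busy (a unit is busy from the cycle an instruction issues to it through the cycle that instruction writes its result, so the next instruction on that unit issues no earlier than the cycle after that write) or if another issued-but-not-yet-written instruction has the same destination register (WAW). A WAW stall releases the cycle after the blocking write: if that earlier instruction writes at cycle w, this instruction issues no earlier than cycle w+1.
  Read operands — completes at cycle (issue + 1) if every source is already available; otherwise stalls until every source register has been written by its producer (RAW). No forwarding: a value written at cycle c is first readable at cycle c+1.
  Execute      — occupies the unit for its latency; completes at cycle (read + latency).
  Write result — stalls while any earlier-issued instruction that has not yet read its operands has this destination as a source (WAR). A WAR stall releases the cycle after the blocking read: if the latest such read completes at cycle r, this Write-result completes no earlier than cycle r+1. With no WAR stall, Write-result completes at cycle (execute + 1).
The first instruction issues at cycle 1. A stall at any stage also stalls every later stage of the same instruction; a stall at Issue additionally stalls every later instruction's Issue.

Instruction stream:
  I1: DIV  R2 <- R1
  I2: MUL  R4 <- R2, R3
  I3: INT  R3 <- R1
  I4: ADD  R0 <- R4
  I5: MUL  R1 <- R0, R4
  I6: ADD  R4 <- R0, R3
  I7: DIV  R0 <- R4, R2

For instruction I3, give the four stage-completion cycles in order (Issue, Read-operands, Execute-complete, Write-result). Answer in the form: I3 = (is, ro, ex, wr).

I3 = (3, 4, 5, 13)

I1 -> (1, 2, 10, 11)
I2 -> (2, 12, 16, 17)  // RAW R2: wait I1 write@11
I3 -> (3, 4, 5, 13)  // WAR R3: wait I2 read@12
I4 -> (4, 18, 20, 21)  // RAW R4: wait I2 write@17
I5 -> (18, 22, 26, 27)  // struct: MUL busy until I2 writes@17, RAW R0: wait I4 write@21
I6 -> (22, 23, 25, 26)  // struct: ADD busy until I4 writes@21
I7 -> (23, 27, 35, 36)  // RAW R4: wait I6 write@26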